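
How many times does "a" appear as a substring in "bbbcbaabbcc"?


Searching for "a" in "bbbcbaabbcc"
Scanning each position:
  Position 0: "b" => no
  Position 1: "b" => no
  Position 2: "b" => no
  Position 3: "c" => no
  Position 4: "b" => no
  Position 5: "a" => MATCH
  Position 6: "a" => MATCH
  Position 7: "b" => no
  Position 8: "b" => no
  Position 9: "c" => no
  Position 10: "c" => no
Total occurrences: 2

2


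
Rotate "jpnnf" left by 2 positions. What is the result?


Input: "jpnnf", rotate left by 2
First 2 characters: "jp"
Remaining characters: "nnf"
Concatenate remaining + first: "nnf" + "jp" = "nnfjp"

nnfjp


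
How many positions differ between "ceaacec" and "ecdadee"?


Comparing "ceaacec" and "ecdadee" position by position:
  Position 0: 'c' vs 'e' => DIFFER
  Position 1: 'e' vs 'c' => DIFFER
  Position 2: 'a' vs 'd' => DIFFER
  Position 3: 'a' vs 'a' => same
  Position 4: 'c' vs 'd' => DIFFER
  Position 5: 'e' vs 'e' => same
  Position 6: 'c' vs 'e' => DIFFER
Positions that differ: 5

5


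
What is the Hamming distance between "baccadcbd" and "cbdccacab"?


Comparing "baccadcbd" and "cbdccacab" position by position:
  Position 0: 'b' vs 'c' => differ
  Position 1: 'a' vs 'b' => differ
  Position 2: 'c' vs 'd' => differ
  Position 3: 'c' vs 'c' => same
  Position 4: 'a' vs 'c' => differ
  Position 5: 'd' vs 'a' => differ
  Position 6: 'c' vs 'c' => same
  Position 7: 'b' vs 'a' => differ
  Position 8: 'd' vs 'b' => differ
Total differences (Hamming distance): 7

7


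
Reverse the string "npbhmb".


Input: npbhmb
Reading characters right to left:
  Position 5: 'b'
  Position 4: 'm'
  Position 3: 'h'
  Position 2: 'b'
  Position 1: 'p'
  Position 0: 'n'
Reversed: bmhbpn

bmhbpn


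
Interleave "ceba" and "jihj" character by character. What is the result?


Interleaving "ceba" and "jihj":
  Position 0: 'c' from first, 'j' from second => "cj"
  Position 1: 'e' from first, 'i' from second => "ei"
  Position 2: 'b' from first, 'h' from second => "bh"
  Position 3: 'a' from first, 'j' from second => "aj"
Result: cjeibhaj

cjeibhaj


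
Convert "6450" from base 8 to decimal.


Input: "6450" in base 8
Positional expansion:
  Digit '6' (value 6) x 8^3 = 3072
  Digit '4' (value 4) x 8^2 = 256
  Digit '5' (value 5) x 8^1 = 40
  Digit '0' (value 0) x 8^0 = 0
Sum = 3368

3368


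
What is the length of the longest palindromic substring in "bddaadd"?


Input: "bddaadd"
Checking substrings for palindromes:
  [1:7] "ddaadd" (len 6) => palindrome
  [2:6] "daad" (len 4) => palindrome
  [1:3] "dd" (len 2) => palindrome
  [3:5] "aa" (len 2) => palindrome
  [5:7] "dd" (len 2) => palindrome
Longest palindromic substring: "ddaadd" with length 6

6


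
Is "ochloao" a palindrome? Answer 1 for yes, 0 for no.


Input: ochloao
Reversed: oaolhco
  Compare pos 0 ('o') with pos 6 ('o'): match
  Compare pos 1 ('c') with pos 5 ('a'): MISMATCH
  Compare pos 2 ('h') with pos 4 ('o'): MISMATCH
Result: not a palindrome

0


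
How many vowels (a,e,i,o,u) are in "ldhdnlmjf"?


Input: ldhdnlmjf
Checking each character:
  'l' at position 0: consonant
  'd' at position 1: consonant
  'h' at position 2: consonant
  'd' at position 3: consonant
  'n' at position 4: consonant
  'l' at position 5: consonant
  'm' at position 6: consonant
  'j' at position 7: consonant
  'f' at position 8: consonant
Total vowels: 0

0


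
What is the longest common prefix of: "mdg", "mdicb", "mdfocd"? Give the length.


Words: mdg, mdicb, mdfocd
  Position 0: all 'm' => match
  Position 1: all 'd' => match
  Position 2: ('g', 'i', 'f') => mismatch, stop
LCP = "md" (length 2)

2


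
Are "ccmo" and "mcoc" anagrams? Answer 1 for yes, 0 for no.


Strings: "ccmo", "mcoc"
Sorted first:  ccmo
Sorted second: ccmo
Sorted forms match => anagrams

1


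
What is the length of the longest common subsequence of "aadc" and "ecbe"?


LCS of "aadc" and "ecbe"
DP table:
           e    c    b    e
      0    0    0    0    0
  a   0    0    0    0    0
  a   0    0    0    0    0
  d   0    0    0    0    0
  c   0    0    1    1    1
LCS length = dp[4][4] = 1

1


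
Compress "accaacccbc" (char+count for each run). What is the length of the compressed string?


Input: accaacccbc
Runs:
  'a' x 1 => "a1"
  'c' x 2 => "c2"
  'a' x 2 => "a2"
  'c' x 3 => "c3"
  'b' x 1 => "b1"
  'c' x 1 => "c1"
Compressed: "a1c2a2c3b1c1"
Compressed length: 12

12


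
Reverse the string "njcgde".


Input: njcgde
Reading characters right to left:
  Position 5: 'e'
  Position 4: 'd'
  Position 3: 'g'
  Position 2: 'c'
  Position 1: 'j'
  Position 0: 'n'
Reversed: edgcjn

edgcjn


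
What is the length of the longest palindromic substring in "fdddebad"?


Input: "fdddebad"
Checking substrings for palindromes:
  [1:4] "ddd" (len 3) => palindrome
  [1:3] "dd" (len 2) => palindrome
  [2:4] "dd" (len 2) => palindrome
Longest palindromic substring: "ddd" with length 3

3


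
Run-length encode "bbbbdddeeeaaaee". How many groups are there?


Input: bbbbdddeeeaaaee
Scanning for consecutive runs:
  Group 1: 'b' x 4 (positions 0-3)
  Group 2: 'd' x 3 (positions 4-6)
  Group 3: 'e' x 3 (positions 7-9)
  Group 4: 'a' x 3 (positions 10-12)
  Group 5: 'e' x 2 (positions 13-14)
Total groups: 5

5


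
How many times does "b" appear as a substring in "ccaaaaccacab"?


Searching for "b" in "ccaaaaccacab"
Scanning each position:
  Position 0: "c" => no
  Position 1: "c" => no
  Position 2: "a" => no
  Position 3: "a" => no
  Position 4: "a" => no
  Position 5: "a" => no
  Position 6: "c" => no
  Position 7: "c" => no
  Position 8: "a" => no
  Position 9: "c" => no
  Position 10: "a" => no
  Position 11: "b" => MATCH
Total occurrences: 1

1


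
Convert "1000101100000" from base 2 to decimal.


Input: "1000101100000" in base 2
Positional expansion:
  Digit '1' (value 1) x 2^12 = 4096
  Digit '0' (value 0) x 2^11 = 0
  Digit '0' (value 0) x 2^10 = 0
  Digit '0' (value 0) x 2^9 = 0
  Digit '1' (value 1) x 2^8 = 256
  Digit '0' (value 0) x 2^7 = 0
  Digit '1' (value 1) x 2^6 = 64
  Digit '1' (value 1) x 2^5 = 32
  Digit '0' (value 0) x 2^4 = 0
  Digit '0' (value 0) x 2^3 = 0
  Digit '0' (value 0) x 2^2 = 0
  Digit '0' (value 0) x 2^1 = 0
  Digit '0' (value 0) x 2^0 = 0
Sum = 4448

4448


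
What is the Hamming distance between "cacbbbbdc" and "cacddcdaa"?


Comparing "cacbbbbdc" and "cacddcdaa" position by position:
  Position 0: 'c' vs 'c' => same
  Position 1: 'a' vs 'a' => same
  Position 2: 'c' vs 'c' => same
  Position 3: 'b' vs 'd' => differ
  Position 4: 'b' vs 'd' => differ
  Position 5: 'b' vs 'c' => differ
  Position 6: 'b' vs 'd' => differ
  Position 7: 'd' vs 'a' => differ
  Position 8: 'c' vs 'a' => differ
Total differences (Hamming distance): 6

6


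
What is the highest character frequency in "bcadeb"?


Input: bcadeb
Character counts:
  'a': 1
  'b': 2
  'c': 1
  'd': 1
  'e': 1
Maximum frequency: 2

2


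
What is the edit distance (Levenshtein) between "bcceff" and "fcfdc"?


Computing edit distance: "bcceff" -> "fcfdc"
DP table:
           f    c    f    d    c
      0    1    2    3    4    5
  b   1    1    2    3    4    5
  c   2    2    1    2    3    4
  c   3    3    2    2    3    3
  e   4    4    3    3    3    4
  f   5    4    4    3    4    4
  f   6    5    5    4    4    5
Edit distance = dp[6][5] = 5

5


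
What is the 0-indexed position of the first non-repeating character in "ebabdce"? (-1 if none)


Input: ebabdce
Character frequencies:
  'a': 1
  'b': 2
  'c': 1
  'd': 1
  'e': 2
Scanning left to right for freq == 1:
  Position 0 ('e'): freq=2, skip
  Position 1 ('b'): freq=2, skip
  Position 2 ('a'): unique! => answer = 2

2


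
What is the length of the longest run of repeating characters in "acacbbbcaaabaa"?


Input: "acacbbbcaaabaa"
Scanning for longest run:
  Position 1 ('c'): new char, reset run to 1
  Position 2 ('a'): new char, reset run to 1
  Position 3 ('c'): new char, reset run to 1
  Position 4 ('b'): new char, reset run to 1
  Position 5 ('b'): continues run of 'b', length=2
  Position 6 ('b'): continues run of 'b', length=3
  Position 7 ('c'): new char, reset run to 1
  Position 8 ('a'): new char, reset run to 1
  Position 9 ('a'): continues run of 'a', length=2
  Position 10 ('a'): continues run of 'a', length=3
  Position 11 ('b'): new char, reset run to 1
  Position 12 ('a'): new char, reset run to 1
  Position 13 ('a'): continues run of 'a', length=2
Longest run: 'b' with length 3

3


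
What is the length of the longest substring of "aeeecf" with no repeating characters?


Input: "aeeecf"
Sliding window (track last position of each char):
  Position 0 ('a'): window [0,0] length 1 -- new best
  Position 1 ('e'): window [0,1] length 2 -- new best
  Position 2 ('e'): repeat (last at 1), move window start to 2
  Position 2 ('e'): window [2,2] length 1
  Position 3 ('e'): repeat (last at 2), move window start to 3
  Position 3 ('e'): window [3,3] length 1
  Position 4 ('c'): window [3,4] length 2
  Position 5 ('f'): window [3,5] length 3 -- new best
Longest substring with no repeats: "ecf" with length 3

3


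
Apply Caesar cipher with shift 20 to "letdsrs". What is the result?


Caesar cipher: shift "letdsrs" by 20
  'l' (pos 11) + 20 = pos 5 = 'f'
  'e' (pos 4) + 20 = pos 24 = 'y'
  't' (pos 19) + 20 = pos 13 = 'n'
  'd' (pos 3) + 20 = pos 23 = 'x'
  's' (pos 18) + 20 = pos 12 = 'm'
  'r' (pos 17) + 20 = pos 11 = 'l'
  's' (pos 18) + 20 = pos 12 = 'm'
Result: fynxmlm

fynxmlm


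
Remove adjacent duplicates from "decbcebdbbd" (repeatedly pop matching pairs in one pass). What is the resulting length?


Input: decbcebdbbd
Stack-based adjacent duplicate removal:
  Read 'd': push. Stack: d
  Read 'e': push. Stack: de
  Read 'c': push. Stack: dec
  Read 'b': push. Stack: decb
  Read 'c': push. Stack: decbc
  Read 'e': push. Stack: decbce
  Read 'b': push. Stack: decbceb
  Read 'd': push. Stack: decbcebd
  Read 'b': push. Stack: decbcebdb
  Read 'b': matches stack top 'b' => pop. Stack: decbcebd
  Read 'd': matches stack top 'd' => pop. Stack: decbceb
Final stack: "decbceb" (length 7)

7


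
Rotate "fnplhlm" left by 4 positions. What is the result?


Input: "fnplhlm", rotate left by 4
First 4 characters: "fnpl"
Remaining characters: "hlm"
Concatenate remaining + first: "hlm" + "fnpl" = "hlmfnpl"

hlmfnpl


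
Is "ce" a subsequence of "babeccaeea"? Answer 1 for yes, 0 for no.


Check if "ce" is a subsequence of "babeccaeea"
Greedy scan:
  Position 0 ('b'): no match needed
  Position 1 ('a'): no match needed
  Position 2 ('b'): no match needed
  Position 3 ('e'): no match needed
  Position 4 ('c'): matches sub[0] = 'c'
  Position 5 ('c'): no match needed
  Position 6 ('a'): no match needed
  Position 7 ('e'): matches sub[1] = 'e'
  Position 8 ('e'): no match needed
  Position 9 ('a'): no match needed
All 2 characters matched => is a subsequence

1


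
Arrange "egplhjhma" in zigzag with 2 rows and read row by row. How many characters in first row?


Zigzag "egplhjhma" into 2 rows:
Placing characters:
  'e' => row 0
  'g' => row 1
  'p' => row 0
  'l' => row 1
  'h' => row 0
  'j' => row 1
  'h' => row 0
  'm' => row 1
  'a' => row 0
Rows:
  Row 0: "ephha"
  Row 1: "gljm"
First row length: 5

5


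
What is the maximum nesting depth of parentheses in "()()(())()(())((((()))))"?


Input: "()()(())()(())((((()))))"
Tracking depth:
  Position 0 '(': depth becomes 1
  Position 1 ')': depth becomes 0
  Position 2 '(': depth becomes 1
  Position 3 ')': depth becomes 0
  Position 4 '(': depth becomes 1
  Position 5 '(': depth becomes 2
  Position 6 ')': depth becomes 1
  Position 7 ')': depth becomes 0
  Position 8 '(': depth becomes 1
  Position 9 ')': depth becomes 0
  Position 10 '(': depth becomes 1
  Position 11 '(': depth becomes 2
  Position 12 ')': depth becomes 1
  Position 13 ')': depth becomes 0
  Position 14 '(': depth becomes 1
  Position 15 '(': depth becomes 2
  Position 16 '(': depth becomes 3
  Position 17 '(': depth becomes 4
  Position 18 '(': depth becomes 5
  Position 19 ')': depth becomes 4
  Position 20 ')': depth becomes 3
  Position 21 ')': depth becomes 2
  Position 22 ')': depth becomes 1
  Position 23 ')': depth becomes 0
Maximum depth reached: 5

5


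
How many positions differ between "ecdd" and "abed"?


Comparing "ecdd" and "abed" position by position:
  Position 0: 'e' vs 'a' => DIFFER
  Position 1: 'c' vs 'b' => DIFFER
  Position 2: 'd' vs 'e' => DIFFER
  Position 3: 'd' vs 'd' => same
Positions that differ: 3

3


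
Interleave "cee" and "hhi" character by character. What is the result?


Interleaving "cee" and "hhi":
  Position 0: 'c' from first, 'h' from second => "ch"
  Position 1: 'e' from first, 'h' from second => "eh"
  Position 2: 'e' from first, 'i' from second => "ei"
Result: chehei

chehei


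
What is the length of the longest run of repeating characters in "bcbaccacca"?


Input: "bcbaccacca"
Scanning for longest run:
  Position 1 ('c'): new char, reset run to 1
  Position 2 ('b'): new char, reset run to 1
  Position 3 ('a'): new char, reset run to 1
  Position 4 ('c'): new char, reset run to 1
  Position 5 ('c'): continues run of 'c', length=2
  Position 6 ('a'): new char, reset run to 1
  Position 7 ('c'): new char, reset run to 1
  Position 8 ('c'): continues run of 'c', length=2
  Position 9 ('a'): new char, reset run to 1
Longest run: 'c' with length 2

2


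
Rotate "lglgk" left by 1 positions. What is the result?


Input: "lglgk", rotate left by 1
First 1 characters: "l"
Remaining characters: "glgk"
Concatenate remaining + first: "glgk" + "l" = "glgkl"

glgkl


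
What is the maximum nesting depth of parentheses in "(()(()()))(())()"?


Input: "(()(()()))(())()"
Tracking depth:
  Position 0 '(': depth becomes 1
  Position 1 '(': depth becomes 2
  Position 2 ')': depth becomes 1
  Position 3 '(': depth becomes 2
  Position 4 '(': depth becomes 3
  Position 5 ')': depth becomes 2
  Position 6 '(': depth becomes 3
  Position 7 ')': depth becomes 2
  Position 8 ')': depth becomes 1
  Position 9 ')': depth becomes 0
  Position 10 '(': depth becomes 1
  Position 11 '(': depth becomes 2
  Position 12 ')': depth becomes 1
  Position 13 ')': depth becomes 0
  Position 14 '(': depth becomes 1
  Position 15 ')': depth becomes 0
Maximum depth reached: 3

3


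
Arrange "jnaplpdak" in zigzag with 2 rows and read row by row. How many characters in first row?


Zigzag "jnaplpdak" into 2 rows:
Placing characters:
  'j' => row 0
  'n' => row 1
  'a' => row 0
  'p' => row 1
  'l' => row 0
  'p' => row 1
  'd' => row 0
  'a' => row 1
  'k' => row 0
Rows:
  Row 0: "jaldk"
  Row 1: "nppa"
First row length: 5

5


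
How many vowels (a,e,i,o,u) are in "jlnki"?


Input: jlnki
Checking each character:
  'j' at position 0: consonant
  'l' at position 1: consonant
  'n' at position 2: consonant
  'k' at position 3: consonant
  'i' at position 4: vowel (running total: 1)
Total vowels: 1

1


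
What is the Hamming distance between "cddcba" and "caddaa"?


Comparing "cddcba" and "caddaa" position by position:
  Position 0: 'c' vs 'c' => same
  Position 1: 'd' vs 'a' => differ
  Position 2: 'd' vs 'd' => same
  Position 3: 'c' vs 'd' => differ
  Position 4: 'b' vs 'a' => differ
  Position 5: 'a' vs 'a' => same
Total differences (Hamming distance): 3

3


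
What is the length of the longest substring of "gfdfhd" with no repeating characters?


Input: "gfdfhd"
Sliding window (track last position of each char):
  Position 0 ('g'): window [0,0] length 1 -- new best
  Position 1 ('f'): window [0,1] length 2 -- new best
  Position 2 ('d'): window [0,2] length 3 -- new best
  Position 3 ('f'): repeat (last at 1), move window start to 2
  Position 3 ('f'): window [2,3] length 2
  Position 4 ('h'): window [2,4] length 3
  Position 5 ('d'): repeat (last at 2), move window start to 3
  Position 5 ('d'): window [3,5] length 3
Longest substring with no repeats: "gfd" with length 3

3


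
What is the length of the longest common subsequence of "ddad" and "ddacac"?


LCS of "ddad" and "ddacac"
DP table:
           d    d    a    c    a    c
      0    0    0    0    0    0    0
  d   0    1    1    1    1    1    1
  d   0    1    2    2    2    2    2
  a   0    1    2    3    3    3    3
  d   0    1    2    3    3    3    3
LCS length = dp[4][6] = 3

3


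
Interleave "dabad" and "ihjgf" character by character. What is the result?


Interleaving "dabad" and "ihjgf":
  Position 0: 'd' from first, 'i' from second => "di"
  Position 1: 'a' from first, 'h' from second => "ah"
  Position 2: 'b' from first, 'j' from second => "bj"
  Position 3: 'a' from first, 'g' from second => "ag"
  Position 4: 'd' from first, 'f' from second => "df"
Result: diahbjagdf

diahbjagdf


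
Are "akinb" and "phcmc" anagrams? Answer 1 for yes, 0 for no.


Strings: "akinb", "phcmc"
Sorted first:  abikn
Sorted second: cchmp
Differ at position 0: 'a' vs 'c' => not anagrams

0


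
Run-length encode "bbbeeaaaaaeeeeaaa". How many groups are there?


Input: bbbeeaaaaaeeeeaaa
Scanning for consecutive runs:
  Group 1: 'b' x 3 (positions 0-2)
  Group 2: 'e' x 2 (positions 3-4)
  Group 3: 'a' x 5 (positions 5-9)
  Group 4: 'e' x 4 (positions 10-13)
  Group 5: 'a' x 3 (positions 14-16)
Total groups: 5

5


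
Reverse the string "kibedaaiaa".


Input: kibedaaiaa
Reading characters right to left:
  Position 9: 'a'
  Position 8: 'a'
  Position 7: 'i'
  Position 6: 'a'
  Position 5: 'a'
  Position 4: 'd'
  Position 3: 'e'
  Position 2: 'b'
  Position 1: 'i'
  Position 0: 'k'
Reversed: aaiaadebik

aaiaadebik


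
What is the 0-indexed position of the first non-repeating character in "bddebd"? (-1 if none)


Input: bddebd
Character frequencies:
  'b': 2
  'd': 3
  'e': 1
Scanning left to right for freq == 1:
  Position 0 ('b'): freq=2, skip
  Position 1 ('d'): freq=3, skip
  Position 2 ('d'): freq=3, skip
  Position 3 ('e'): unique! => answer = 3

3


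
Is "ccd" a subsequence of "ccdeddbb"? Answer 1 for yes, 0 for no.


Check if "ccd" is a subsequence of "ccdeddbb"
Greedy scan:
  Position 0 ('c'): matches sub[0] = 'c'
  Position 1 ('c'): matches sub[1] = 'c'
  Position 2 ('d'): matches sub[2] = 'd'
  Position 3 ('e'): no match needed
  Position 4 ('d'): no match needed
  Position 5 ('d'): no match needed
  Position 6 ('b'): no match needed
  Position 7 ('b'): no match needed
All 3 characters matched => is a subsequence

1


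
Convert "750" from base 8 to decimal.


Input: "750" in base 8
Positional expansion:
  Digit '7' (value 7) x 8^2 = 448
  Digit '5' (value 5) x 8^1 = 40
  Digit '0' (value 0) x 8^0 = 0
Sum = 488

488


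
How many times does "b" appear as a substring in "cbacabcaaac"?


Searching for "b" in "cbacabcaaac"
Scanning each position:
  Position 0: "c" => no
  Position 1: "b" => MATCH
  Position 2: "a" => no
  Position 3: "c" => no
  Position 4: "a" => no
  Position 5: "b" => MATCH
  Position 6: "c" => no
  Position 7: "a" => no
  Position 8: "a" => no
  Position 9: "a" => no
  Position 10: "c" => no
Total occurrences: 2

2


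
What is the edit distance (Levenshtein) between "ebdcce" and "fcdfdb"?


Computing edit distance: "ebdcce" -> "fcdfdb"
DP table:
           f    c    d    f    d    b
      0    1    2    3    4    5    6
  e   1    1    2    3    4    5    6
  b   2    2    2    3    4    5    5
  d   3    3    3    2    3    4    5
  c   4    4    3    3    3    4    5
  c   5    5    4    4    4    4    5
  e   6    6    5    5    5    5    5
Edit distance = dp[6][6] = 5

5


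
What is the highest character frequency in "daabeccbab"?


Input: daabeccbab
Character counts:
  'a': 3
  'b': 3
  'c': 2
  'd': 1
  'e': 1
Maximum frequency: 3

3


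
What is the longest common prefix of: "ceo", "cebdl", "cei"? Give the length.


Words: ceo, cebdl, cei
  Position 0: all 'c' => match
  Position 1: all 'e' => match
  Position 2: ('o', 'b', 'i') => mismatch, stop
LCP = "ce" (length 2)

2


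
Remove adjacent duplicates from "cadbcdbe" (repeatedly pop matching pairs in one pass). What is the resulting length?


Input: cadbcdbe
Stack-based adjacent duplicate removal:
  Read 'c': push. Stack: c
  Read 'a': push. Stack: ca
  Read 'd': push. Stack: cad
  Read 'b': push. Stack: cadb
  Read 'c': push. Stack: cadbc
  Read 'd': push. Stack: cadbcd
  Read 'b': push. Stack: cadbcdb
  Read 'e': push. Stack: cadbcdbe
Final stack: "cadbcdbe" (length 8)

8


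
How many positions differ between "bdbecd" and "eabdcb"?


Comparing "bdbecd" and "eabdcb" position by position:
  Position 0: 'b' vs 'e' => DIFFER
  Position 1: 'd' vs 'a' => DIFFER
  Position 2: 'b' vs 'b' => same
  Position 3: 'e' vs 'd' => DIFFER
  Position 4: 'c' vs 'c' => same
  Position 5: 'd' vs 'b' => DIFFER
Positions that differ: 4

4


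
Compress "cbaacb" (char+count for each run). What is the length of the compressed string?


Input: cbaacb
Runs:
  'c' x 1 => "c1"
  'b' x 1 => "b1"
  'a' x 2 => "a2"
  'c' x 1 => "c1"
  'b' x 1 => "b1"
Compressed: "c1b1a2c1b1"
Compressed length: 10

10


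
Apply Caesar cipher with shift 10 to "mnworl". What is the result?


Caesar cipher: shift "mnworl" by 10
  'm' (pos 12) + 10 = pos 22 = 'w'
  'n' (pos 13) + 10 = pos 23 = 'x'
  'w' (pos 22) + 10 = pos 6 = 'g'
  'o' (pos 14) + 10 = pos 24 = 'y'
  'r' (pos 17) + 10 = pos 1 = 'b'
  'l' (pos 11) + 10 = pos 21 = 'v'
Result: wxgybv

wxgybv


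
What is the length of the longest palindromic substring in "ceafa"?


Input: "ceafa"
Checking substrings for palindromes:
  [2:5] "afa" (len 3) => palindrome
Longest palindromic substring: "afa" with length 3

3


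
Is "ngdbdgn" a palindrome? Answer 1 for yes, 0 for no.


Input: ngdbdgn
Reversed: ngdbdgn
  Compare pos 0 ('n') with pos 6 ('n'): match
  Compare pos 1 ('g') with pos 5 ('g'): match
  Compare pos 2 ('d') with pos 4 ('d'): match
Result: palindrome

1


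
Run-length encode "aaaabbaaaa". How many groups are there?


Input: aaaabbaaaa
Scanning for consecutive runs:
  Group 1: 'a' x 4 (positions 0-3)
  Group 2: 'b' x 2 (positions 4-5)
  Group 3: 'a' x 4 (positions 6-9)
Total groups: 3

3


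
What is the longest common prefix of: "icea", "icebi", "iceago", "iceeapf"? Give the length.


Words: icea, icebi, iceago, iceeapf
  Position 0: all 'i' => match
  Position 1: all 'c' => match
  Position 2: all 'e' => match
  Position 3: ('a', 'b', 'a', 'e') => mismatch, stop
LCP = "ice" (length 3)

3


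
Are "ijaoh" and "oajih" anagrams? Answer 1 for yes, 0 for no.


Strings: "ijaoh", "oajih"
Sorted first:  ahijo
Sorted second: ahijo
Sorted forms match => anagrams

1


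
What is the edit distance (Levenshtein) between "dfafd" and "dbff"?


Computing edit distance: "dfafd" -> "dbff"
DP table:
           d    b    f    f
      0    1    2    3    4
  d   1    0    1    2    3
  f   2    1    1    1    2
  a   3    2    2    2    2
  f   4    3    3    2    2
  d   5    4    4    3    3
Edit distance = dp[5][4] = 3

3


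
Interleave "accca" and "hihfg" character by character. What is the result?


Interleaving "accca" and "hihfg":
  Position 0: 'a' from first, 'h' from second => "ah"
  Position 1: 'c' from first, 'i' from second => "ci"
  Position 2: 'c' from first, 'h' from second => "ch"
  Position 3: 'c' from first, 'f' from second => "cf"
  Position 4: 'a' from first, 'g' from second => "ag"
Result: ahcichcfag

ahcichcfag


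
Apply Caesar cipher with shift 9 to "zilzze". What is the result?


Caesar cipher: shift "zilzze" by 9
  'z' (pos 25) + 9 = pos 8 = 'i'
  'i' (pos 8) + 9 = pos 17 = 'r'
  'l' (pos 11) + 9 = pos 20 = 'u'
  'z' (pos 25) + 9 = pos 8 = 'i'
  'z' (pos 25) + 9 = pos 8 = 'i'
  'e' (pos 4) + 9 = pos 13 = 'n'
Result: iruiin

iruiin


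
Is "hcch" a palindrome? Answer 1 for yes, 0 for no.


Input: hcch
Reversed: hcch
  Compare pos 0 ('h') with pos 3 ('h'): match
  Compare pos 1 ('c') with pos 2 ('c'): match
Result: palindrome

1


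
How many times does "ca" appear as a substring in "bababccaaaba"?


Searching for "ca" in "bababccaaaba"
Scanning each position:
  Position 0: "ba" => no
  Position 1: "ab" => no
  Position 2: "ba" => no
  Position 3: "ab" => no
  Position 4: "bc" => no
  Position 5: "cc" => no
  Position 6: "ca" => MATCH
  Position 7: "aa" => no
  Position 8: "aa" => no
  Position 9: "ab" => no
  Position 10: "ba" => no
Total occurrences: 1

1


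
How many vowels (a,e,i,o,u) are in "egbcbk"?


Input: egbcbk
Checking each character:
  'e' at position 0: vowel (running total: 1)
  'g' at position 1: consonant
  'b' at position 2: consonant
  'c' at position 3: consonant
  'b' at position 4: consonant
  'k' at position 5: consonant
Total vowels: 1

1


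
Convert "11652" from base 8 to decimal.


Input: "11652" in base 8
Positional expansion:
  Digit '1' (value 1) x 8^4 = 4096
  Digit '1' (value 1) x 8^3 = 512
  Digit '6' (value 6) x 8^2 = 384
  Digit '5' (value 5) x 8^1 = 40
  Digit '2' (value 2) x 8^0 = 2
Sum = 5034

5034


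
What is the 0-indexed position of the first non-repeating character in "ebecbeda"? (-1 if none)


Input: ebecbeda
Character frequencies:
  'a': 1
  'b': 2
  'c': 1
  'd': 1
  'e': 3
Scanning left to right for freq == 1:
  Position 0 ('e'): freq=3, skip
  Position 1 ('b'): freq=2, skip
  Position 2 ('e'): freq=3, skip
  Position 3 ('c'): unique! => answer = 3

3


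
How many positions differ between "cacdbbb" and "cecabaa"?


Comparing "cacdbbb" and "cecabaa" position by position:
  Position 0: 'c' vs 'c' => same
  Position 1: 'a' vs 'e' => DIFFER
  Position 2: 'c' vs 'c' => same
  Position 3: 'd' vs 'a' => DIFFER
  Position 4: 'b' vs 'b' => same
  Position 5: 'b' vs 'a' => DIFFER
  Position 6: 'b' vs 'a' => DIFFER
Positions that differ: 4

4


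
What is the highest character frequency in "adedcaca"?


Input: adedcaca
Character counts:
  'a': 3
  'c': 2
  'd': 2
  'e': 1
Maximum frequency: 3

3


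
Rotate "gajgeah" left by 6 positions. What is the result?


Input: "gajgeah", rotate left by 6
First 6 characters: "gajgea"
Remaining characters: "h"
Concatenate remaining + first: "h" + "gajgea" = "hgajgea"

hgajgea


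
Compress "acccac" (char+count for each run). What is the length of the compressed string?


Input: acccac
Runs:
  'a' x 1 => "a1"
  'c' x 3 => "c3"
  'a' x 1 => "a1"
  'c' x 1 => "c1"
Compressed: "a1c3a1c1"
Compressed length: 8

8


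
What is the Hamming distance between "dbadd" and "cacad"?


Comparing "dbadd" and "cacad" position by position:
  Position 0: 'd' vs 'c' => differ
  Position 1: 'b' vs 'a' => differ
  Position 2: 'a' vs 'c' => differ
  Position 3: 'd' vs 'a' => differ
  Position 4: 'd' vs 'd' => same
Total differences (Hamming distance): 4

4


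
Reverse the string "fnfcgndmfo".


Input: fnfcgndmfo
Reading characters right to left:
  Position 9: 'o'
  Position 8: 'f'
  Position 7: 'm'
  Position 6: 'd'
  Position 5: 'n'
  Position 4: 'g'
  Position 3: 'c'
  Position 2: 'f'
  Position 1: 'n'
  Position 0: 'f'
Reversed: ofmdngcfnf

ofmdngcfnf


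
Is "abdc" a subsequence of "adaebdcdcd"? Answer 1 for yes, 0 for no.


Check if "abdc" is a subsequence of "adaebdcdcd"
Greedy scan:
  Position 0 ('a'): matches sub[0] = 'a'
  Position 1 ('d'): no match needed
  Position 2 ('a'): no match needed
  Position 3 ('e'): no match needed
  Position 4 ('b'): matches sub[1] = 'b'
  Position 5 ('d'): matches sub[2] = 'd'
  Position 6 ('c'): matches sub[3] = 'c'
  Position 7 ('d'): no match needed
  Position 8 ('c'): no match needed
  Position 9 ('d'): no match needed
All 4 characters matched => is a subsequence

1


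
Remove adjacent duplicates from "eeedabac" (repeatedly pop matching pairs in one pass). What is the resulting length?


Input: eeedabac
Stack-based adjacent duplicate removal:
  Read 'e': push. Stack: e
  Read 'e': matches stack top 'e' => pop. Stack: (empty)
  Read 'e': push. Stack: e
  Read 'd': push. Stack: ed
  Read 'a': push. Stack: eda
  Read 'b': push. Stack: edab
  Read 'a': push. Stack: edaba
  Read 'c': push. Stack: edabac
Final stack: "edabac" (length 6)

6


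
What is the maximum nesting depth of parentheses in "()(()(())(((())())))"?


Input: "()(()(())(((())())))"
Tracking depth:
  Position 0 '(': depth becomes 1
  Position 1 ')': depth becomes 0
  Position 2 '(': depth becomes 1
  Position 3 '(': depth becomes 2
  Position 4 ')': depth becomes 1
  Position 5 '(': depth becomes 2
  Position 6 '(': depth becomes 3
  Position 7 ')': depth becomes 2
  Position 8 ')': depth becomes 1
  Position 9 '(': depth becomes 2
  Position 10 '(': depth becomes 3
  Position 11 '(': depth becomes 4
  Position 12 '(': depth becomes 5
  Position 13 ')': depth becomes 4
  Position 14 ')': depth becomes 3
  Position 15 '(': depth becomes 4
  Position 16 ')': depth becomes 3
  Position 17 ')': depth becomes 2
  Position 18 ')': depth becomes 1
  Position 19 ')': depth becomes 0
Maximum depth reached: 5

5


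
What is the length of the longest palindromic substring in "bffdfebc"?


Input: "bffdfebc"
Checking substrings for palindromes:
  [2:5] "fdf" (len 3) => palindrome
  [1:3] "ff" (len 2) => palindrome
Longest palindromic substring: "fdf" with length 3

3


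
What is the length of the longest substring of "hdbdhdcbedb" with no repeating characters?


Input: "hdbdhdcbedb"
Sliding window (track last position of each char):
  Position 0 ('h'): window [0,0] length 1 -- new best
  Position 1 ('d'): window [0,1] length 2 -- new best
  Position 2 ('b'): window [0,2] length 3 -- new best
  Position 3 ('d'): repeat (last at 1), move window start to 2
  Position 3 ('d'): window [2,3] length 2
  Position 4 ('h'): window [2,4] length 3
  Position 5 ('d'): repeat (last at 3), move window start to 4
  Position 5 ('d'): window [4,5] length 2
  Position 6 ('c'): window [4,6] length 3
  Position 7 ('b'): window [4,7] length 4 -- new best
  Position 8 ('e'): window [4,8] length 5 -- new best
  Position 9 ('d'): repeat (last at 5), move window start to 6
  Position 9 ('d'): window [6,9] length 4
  Position 10 ('b'): repeat (last at 7), move window start to 8
  Position 10 ('b'): window [8,10] length 3
Longest substring with no repeats: "hdcbe" with length 5

5


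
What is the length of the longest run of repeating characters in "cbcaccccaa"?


Input: "cbcaccccaa"
Scanning for longest run:
  Position 1 ('b'): new char, reset run to 1
  Position 2 ('c'): new char, reset run to 1
  Position 3 ('a'): new char, reset run to 1
  Position 4 ('c'): new char, reset run to 1
  Position 5 ('c'): continues run of 'c', length=2
  Position 6 ('c'): continues run of 'c', length=3
  Position 7 ('c'): continues run of 'c', length=4
  Position 8 ('a'): new char, reset run to 1
  Position 9 ('a'): continues run of 'a', length=2
Longest run: 'c' with length 4

4


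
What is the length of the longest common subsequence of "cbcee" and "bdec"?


LCS of "cbcee" and "bdec"
DP table:
           b    d    e    c
      0    0    0    0    0
  c   0    0    0    0    1
  b   0    1    1    1    1
  c   0    1    1    1    2
  e   0    1    1    2    2
  e   0    1    1    2    2
LCS length = dp[5][4] = 2

2


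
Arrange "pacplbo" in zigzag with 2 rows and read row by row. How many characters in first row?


Zigzag "pacplbo" into 2 rows:
Placing characters:
  'p' => row 0
  'a' => row 1
  'c' => row 0
  'p' => row 1
  'l' => row 0
  'b' => row 1
  'o' => row 0
Rows:
  Row 0: "pclo"
  Row 1: "apb"
First row length: 4

4


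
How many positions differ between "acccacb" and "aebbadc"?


Comparing "acccacb" and "aebbadc" position by position:
  Position 0: 'a' vs 'a' => same
  Position 1: 'c' vs 'e' => DIFFER
  Position 2: 'c' vs 'b' => DIFFER
  Position 3: 'c' vs 'b' => DIFFER
  Position 4: 'a' vs 'a' => same
  Position 5: 'c' vs 'd' => DIFFER
  Position 6: 'b' vs 'c' => DIFFER
Positions that differ: 5

5


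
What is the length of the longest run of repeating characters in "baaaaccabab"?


Input: "baaaaccabab"
Scanning for longest run:
  Position 1 ('a'): new char, reset run to 1
  Position 2 ('a'): continues run of 'a', length=2
  Position 3 ('a'): continues run of 'a', length=3
  Position 4 ('a'): continues run of 'a', length=4
  Position 5 ('c'): new char, reset run to 1
  Position 6 ('c'): continues run of 'c', length=2
  Position 7 ('a'): new char, reset run to 1
  Position 8 ('b'): new char, reset run to 1
  Position 9 ('a'): new char, reset run to 1
  Position 10 ('b'): new char, reset run to 1
Longest run: 'a' with length 4

4


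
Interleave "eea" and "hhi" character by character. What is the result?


Interleaving "eea" and "hhi":
  Position 0: 'e' from first, 'h' from second => "eh"
  Position 1: 'e' from first, 'h' from second => "eh"
  Position 2: 'a' from first, 'i' from second => "ai"
Result: ehehai

ehehai


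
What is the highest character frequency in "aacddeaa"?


Input: aacddeaa
Character counts:
  'a': 4
  'c': 1
  'd': 2
  'e': 1
Maximum frequency: 4

4


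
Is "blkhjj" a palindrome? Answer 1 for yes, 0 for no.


Input: blkhjj
Reversed: jjhklb
  Compare pos 0 ('b') with pos 5 ('j'): MISMATCH
  Compare pos 1 ('l') with pos 4 ('j'): MISMATCH
  Compare pos 2 ('k') with pos 3 ('h'): MISMATCH
Result: not a palindrome

0


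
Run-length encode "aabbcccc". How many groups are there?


Input: aabbcccc
Scanning for consecutive runs:
  Group 1: 'a' x 2 (positions 0-1)
  Group 2: 'b' x 2 (positions 2-3)
  Group 3: 'c' x 4 (positions 4-7)
Total groups: 3

3


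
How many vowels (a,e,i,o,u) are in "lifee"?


Input: lifee
Checking each character:
  'l' at position 0: consonant
  'i' at position 1: vowel (running total: 1)
  'f' at position 2: consonant
  'e' at position 3: vowel (running total: 2)
  'e' at position 4: vowel (running total: 3)
Total vowels: 3

3


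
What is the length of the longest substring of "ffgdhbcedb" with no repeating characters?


Input: "ffgdhbcedb"
Sliding window (track last position of each char):
  Position 0 ('f'): window [0,0] length 1 -- new best
  Position 1 ('f'): repeat (last at 0), move window start to 1
  Position 1 ('f'): window [1,1] length 1
  Position 2 ('g'): window [1,2] length 2 -- new best
  Position 3 ('d'): window [1,3] length 3 -- new best
  Position 4 ('h'): window [1,4] length 4 -- new best
  Position 5 ('b'): window [1,5] length 5 -- new best
  Position 6 ('c'): window [1,6] length 6 -- new best
  Position 7 ('e'): window [1,7] length 7 -- new best
  Position 8 ('d'): repeat (last at 3), move window start to 4
  Position 8 ('d'): window [4,8] length 5
  Position 9 ('b'): repeat (last at 5), move window start to 6
  Position 9 ('b'): window [6,9] length 4
Longest substring with no repeats: "fgdhbce" with length 7

7


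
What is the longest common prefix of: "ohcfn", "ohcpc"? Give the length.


Words: ohcfn, ohcpc
  Position 0: all 'o' => match
  Position 1: all 'h' => match
  Position 2: all 'c' => match
  Position 3: ('f', 'p') => mismatch, stop
LCP = "ohc" (length 3)

3


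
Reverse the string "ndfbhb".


Input: ndfbhb
Reading characters right to left:
  Position 5: 'b'
  Position 4: 'h'
  Position 3: 'b'
  Position 2: 'f'
  Position 1: 'd'
  Position 0: 'n'
Reversed: bhbfdn

bhbfdn


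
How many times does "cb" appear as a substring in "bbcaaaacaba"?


Searching for "cb" in "bbcaaaacaba"
Scanning each position:
  Position 0: "bb" => no
  Position 1: "bc" => no
  Position 2: "ca" => no
  Position 3: "aa" => no
  Position 4: "aa" => no
  Position 5: "aa" => no
  Position 6: "ac" => no
  Position 7: "ca" => no
  Position 8: "ab" => no
  Position 9: "ba" => no
Total occurrences: 0

0


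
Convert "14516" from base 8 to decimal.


Input: "14516" in base 8
Positional expansion:
  Digit '1' (value 1) x 8^4 = 4096
  Digit '4' (value 4) x 8^3 = 2048
  Digit '5' (value 5) x 8^2 = 320
  Digit '1' (value 1) x 8^1 = 8
  Digit '6' (value 6) x 8^0 = 6
Sum = 6478

6478


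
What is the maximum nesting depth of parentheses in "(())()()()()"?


Input: "(())()()()()"
Tracking depth:
  Position 0 '(': depth becomes 1
  Position 1 '(': depth becomes 2
  Position 2 ')': depth becomes 1
  Position 3 ')': depth becomes 0
  Position 4 '(': depth becomes 1
  Position 5 ')': depth becomes 0
  Position 6 '(': depth becomes 1
  Position 7 ')': depth becomes 0
  Position 8 '(': depth becomes 1
  Position 9 ')': depth becomes 0
  Position 10 '(': depth becomes 1
  Position 11 ')': depth becomes 0
Maximum depth reached: 2

2


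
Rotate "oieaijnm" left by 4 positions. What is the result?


Input: "oieaijnm", rotate left by 4
First 4 characters: "oiea"
Remaining characters: "ijnm"
Concatenate remaining + first: "ijnm" + "oiea" = "ijnmoiea"

ijnmoiea


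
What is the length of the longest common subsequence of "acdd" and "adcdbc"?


LCS of "acdd" and "adcdbc"
DP table:
           a    d    c    d    b    c
      0    0    0    0    0    0    0
  a   0    1    1    1    1    1    1
  c   0    1    1    2    2    2    2
  d   0    1    2    2    3    3    3
  d   0    1    2    2    3    3    3
LCS length = dp[4][6] = 3

3


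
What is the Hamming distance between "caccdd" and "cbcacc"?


Comparing "caccdd" and "cbcacc" position by position:
  Position 0: 'c' vs 'c' => same
  Position 1: 'a' vs 'b' => differ
  Position 2: 'c' vs 'c' => same
  Position 3: 'c' vs 'a' => differ
  Position 4: 'd' vs 'c' => differ
  Position 5: 'd' vs 'c' => differ
Total differences (Hamming distance): 4

4


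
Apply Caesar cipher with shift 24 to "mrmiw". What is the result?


Caesar cipher: shift "mrmiw" by 24
  'm' (pos 12) + 24 = pos 10 = 'k'
  'r' (pos 17) + 24 = pos 15 = 'p'
  'm' (pos 12) + 24 = pos 10 = 'k'
  'i' (pos 8) + 24 = pos 6 = 'g'
  'w' (pos 22) + 24 = pos 20 = 'u'
Result: kpkgu

kpkgu


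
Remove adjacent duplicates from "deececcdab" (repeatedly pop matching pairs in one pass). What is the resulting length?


Input: deececcdab
Stack-based adjacent duplicate removal:
  Read 'd': push. Stack: d
  Read 'e': push. Stack: de
  Read 'e': matches stack top 'e' => pop. Stack: d
  Read 'c': push. Stack: dc
  Read 'e': push. Stack: dce
  Read 'c': push. Stack: dcec
  Read 'c': matches stack top 'c' => pop. Stack: dce
  Read 'd': push. Stack: dced
  Read 'a': push. Stack: dceda
  Read 'b': push. Stack: dcedab
Final stack: "dcedab" (length 6)

6


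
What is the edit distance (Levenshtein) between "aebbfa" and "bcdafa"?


Computing edit distance: "aebbfa" -> "bcdafa"
DP table:
           b    c    d    a    f    a
      0    1    2    3    4    5    6
  a   1    1    2    3    3    4    5
  e   2    2    2    3    4    4    5
  b   3    2    3    3    4    5    5
  b   4    3    3    4    4    5    6
  f   5    4    4    4    5    4    5
  a   6    5    5    5    4    5    4
Edit distance = dp[6][6] = 4

4


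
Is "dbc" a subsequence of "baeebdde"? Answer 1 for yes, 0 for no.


Check if "dbc" is a subsequence of "baeebdde"
Greedy scan:
  Position 0 ('b'): no match needed
  Position 1 ('a'): no match needed
  Position 2 ('e'): no match needed
  Position 3 ('e'): no match needed
  Position 4 ('b'): no match needed
  Position 5 ('d'): matches sub[0] = 'd'
  Position 6 ('d'): no match needed
  Position 7 ('e'): no match needed
Only matched 1/3 characters => not a subsequence

0


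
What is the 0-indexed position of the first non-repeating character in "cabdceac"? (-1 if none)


Input: cabdceac
Character frequencies:
  'a': 2
  'b': 1
  'c': 3
  'd': 1
  'e': 1
Scanning left to right for freq == 1:
  Position 0 ('c'): freq=3, skip
  Position 1 ('a'): freq=2, skip
  Position 2 ('b'): unique! => answer = 2

2


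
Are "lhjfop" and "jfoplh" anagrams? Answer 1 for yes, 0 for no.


Strings: "lhjfop", "jfoplh"
Sorted first:  fhjlop
Sorted second: fhjlop
Sorted forms match => anagrams

1


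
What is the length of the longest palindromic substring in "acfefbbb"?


Input: "acfefbbb"
Checking substrings for palindromes:
  [2:5] "fef" (len 3) => palindrome
  [5:8] "bbb" (len 3) => palindrome
  [5:7] "bb" (len 2) => palindrome
  [6:8] "bb" (len 2) => palindrome
Longest palindromic substring: "fef" with length 3

3
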